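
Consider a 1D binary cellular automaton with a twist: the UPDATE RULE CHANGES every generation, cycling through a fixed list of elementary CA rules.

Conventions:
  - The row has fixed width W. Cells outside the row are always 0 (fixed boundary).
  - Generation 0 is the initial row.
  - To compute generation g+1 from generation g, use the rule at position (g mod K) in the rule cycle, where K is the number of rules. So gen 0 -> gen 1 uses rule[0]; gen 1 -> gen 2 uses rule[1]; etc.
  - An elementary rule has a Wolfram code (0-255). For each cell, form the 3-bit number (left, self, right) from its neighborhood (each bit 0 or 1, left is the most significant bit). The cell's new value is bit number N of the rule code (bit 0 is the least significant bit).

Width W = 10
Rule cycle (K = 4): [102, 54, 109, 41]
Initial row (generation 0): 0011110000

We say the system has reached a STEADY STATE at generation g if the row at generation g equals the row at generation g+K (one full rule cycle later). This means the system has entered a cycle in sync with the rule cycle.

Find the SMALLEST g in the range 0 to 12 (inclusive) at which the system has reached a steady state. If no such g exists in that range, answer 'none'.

Answer: none

Derivation:
Gen 0: 0011110000
Gen 1 (rule 102): 0100010000
Gen 2 (rule 54): 1110111000
Gen 3 (rule 109): 1011101011
Gen 4 (rule 41): 0110010110
Gen 5 (rule 102): 1010111010
Gen 6 (rule 54): 1111000111
Gen 7 (rule 109): 1001010101
Gen 8 (rule 41): 0000101010
Gen 9 (rule 102): 0001111110
Gen 10 (rule 54): 0010000001
Gen 11 (rule 109): 1010111101
Gen 12 (rule 41): 0101100010
Gen 13 (rule 102): 1110100110
Gen 14 (rule 54): 0001111001
Gen 15 (rule 109): 1101001001
Gen 16 (rule 41): 1010000000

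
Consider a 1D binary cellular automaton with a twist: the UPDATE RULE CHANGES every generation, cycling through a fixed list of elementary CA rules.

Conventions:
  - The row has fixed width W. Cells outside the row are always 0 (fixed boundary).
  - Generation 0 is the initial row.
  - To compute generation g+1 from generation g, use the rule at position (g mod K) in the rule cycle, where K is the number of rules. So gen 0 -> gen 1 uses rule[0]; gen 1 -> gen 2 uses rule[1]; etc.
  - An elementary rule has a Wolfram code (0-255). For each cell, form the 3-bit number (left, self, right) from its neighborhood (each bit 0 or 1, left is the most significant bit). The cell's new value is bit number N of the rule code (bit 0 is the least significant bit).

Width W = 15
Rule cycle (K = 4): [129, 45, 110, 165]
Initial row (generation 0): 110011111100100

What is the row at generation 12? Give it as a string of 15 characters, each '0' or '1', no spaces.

Answer: 010100000010110

Derivation:
Gen 0: 110011111100100
Gen 1 (rule 129): 000001111000001
Gen 2 (rule 45): 111101000011101
Gen 3 (rule 110): 100111000110111
Gen 4 (rule 165): 100010010001010
Gen 5 (rule 129): 001000000100000
Gen 6 (rule 45): 101011110101111
Gen 7 (rule 110): 111110011111001
Gen 8 (rule 165): 011100001110001
Gen 9 (rule 129): 001001100100100
Gen 10 (rule 45): 101001000100101
Gen 11 (rule 110): 111011001101111
Gen 12 (rule 165): 010100000010110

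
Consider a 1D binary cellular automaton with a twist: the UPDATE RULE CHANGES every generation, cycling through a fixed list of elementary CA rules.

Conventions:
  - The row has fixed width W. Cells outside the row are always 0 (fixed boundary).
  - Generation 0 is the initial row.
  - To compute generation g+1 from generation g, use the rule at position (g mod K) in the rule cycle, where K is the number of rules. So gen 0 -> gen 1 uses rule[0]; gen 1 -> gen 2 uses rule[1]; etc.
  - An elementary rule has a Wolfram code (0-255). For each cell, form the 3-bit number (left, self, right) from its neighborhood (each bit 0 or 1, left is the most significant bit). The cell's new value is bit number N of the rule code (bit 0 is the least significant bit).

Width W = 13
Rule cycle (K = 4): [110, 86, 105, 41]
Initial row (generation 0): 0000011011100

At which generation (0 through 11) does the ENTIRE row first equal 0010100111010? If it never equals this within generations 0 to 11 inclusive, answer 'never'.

Answer: never

Derivation:
Gen 0: 0000011011100
Gen 1 (rule 110): 0000111110100
Gen 2 (rule 86): 0001000010110
Gen 3 (rule 105): 1100011001110
Gen 4 (rule 41): 1001010001000
Gen 5 (rule 110): 1011110011000
Gen 6 (rule 86): 1000011101100
Gen 7 (rule 105): 0011010111101
Gen 8 (rule 41): 1010101100010
Gen 9 (rule 110): 1111111100110
Gen 10 (rule 86): 0000000111011
Gen 11 (rule 105): 1111110101111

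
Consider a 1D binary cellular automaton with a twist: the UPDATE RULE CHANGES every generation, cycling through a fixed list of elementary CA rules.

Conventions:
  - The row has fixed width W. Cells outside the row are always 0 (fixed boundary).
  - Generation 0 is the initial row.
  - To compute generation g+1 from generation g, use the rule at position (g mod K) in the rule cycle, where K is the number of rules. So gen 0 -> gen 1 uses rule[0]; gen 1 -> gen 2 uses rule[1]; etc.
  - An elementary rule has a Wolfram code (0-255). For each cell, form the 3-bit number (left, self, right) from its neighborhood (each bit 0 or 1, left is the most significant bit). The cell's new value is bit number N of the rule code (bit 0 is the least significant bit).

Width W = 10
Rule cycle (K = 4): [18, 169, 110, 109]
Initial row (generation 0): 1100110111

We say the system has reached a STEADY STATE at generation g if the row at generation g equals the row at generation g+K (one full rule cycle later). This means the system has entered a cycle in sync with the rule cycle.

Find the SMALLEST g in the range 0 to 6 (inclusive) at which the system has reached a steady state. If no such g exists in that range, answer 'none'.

Gen 0: 1100110111
Gen 1 (rule 18): 0011000000
Gen 2 (rule 169): 1010011111
Gen 3 (rule 110): 1110110001
Gen 4 (rule 109): 1011110101
Gen 5 (rule 18): 0000000000
Gen 6 (rule 169): 1111111111
Gen 7 (rule 110): 1000000001
Gen 8 (rule 109): 1011111101
Gen 9 (rule 18): 0000000000
Gen 10 (rule 169): 1111111111

Answer: 5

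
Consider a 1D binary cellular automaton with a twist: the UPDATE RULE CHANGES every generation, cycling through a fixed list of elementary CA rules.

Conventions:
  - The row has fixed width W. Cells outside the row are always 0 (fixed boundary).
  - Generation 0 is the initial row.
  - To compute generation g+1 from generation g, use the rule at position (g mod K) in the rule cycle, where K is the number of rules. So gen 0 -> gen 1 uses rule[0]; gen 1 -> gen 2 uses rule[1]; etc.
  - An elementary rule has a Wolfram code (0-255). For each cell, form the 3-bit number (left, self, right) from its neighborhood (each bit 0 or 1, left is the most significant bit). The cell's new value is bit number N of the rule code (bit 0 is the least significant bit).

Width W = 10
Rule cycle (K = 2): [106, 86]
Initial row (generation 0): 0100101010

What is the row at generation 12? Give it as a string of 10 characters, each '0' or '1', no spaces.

Answer: 0010000001

Derivation:
Gen 0: 0100101010
Gen 1 (rule 106): 1001010100
Gen 2 (rule 86): 1111010110
Gen 3 (rule 106): 1001101110
Gen 4 (rule 86): 1110100011
Gen 5 (rule 106): 1011000111
Gen 6 (rule 86): 1001101001
Gen 7 (rule 106): 0011110010
Gen 8 (rule 86): 0100011111
Gen 9 (rule 106): 1000110001
Gen 10 (rule 86): 1101011011
Gen 11 (rule 106): 1110111111
Gen 12 (rule 86): 0010000001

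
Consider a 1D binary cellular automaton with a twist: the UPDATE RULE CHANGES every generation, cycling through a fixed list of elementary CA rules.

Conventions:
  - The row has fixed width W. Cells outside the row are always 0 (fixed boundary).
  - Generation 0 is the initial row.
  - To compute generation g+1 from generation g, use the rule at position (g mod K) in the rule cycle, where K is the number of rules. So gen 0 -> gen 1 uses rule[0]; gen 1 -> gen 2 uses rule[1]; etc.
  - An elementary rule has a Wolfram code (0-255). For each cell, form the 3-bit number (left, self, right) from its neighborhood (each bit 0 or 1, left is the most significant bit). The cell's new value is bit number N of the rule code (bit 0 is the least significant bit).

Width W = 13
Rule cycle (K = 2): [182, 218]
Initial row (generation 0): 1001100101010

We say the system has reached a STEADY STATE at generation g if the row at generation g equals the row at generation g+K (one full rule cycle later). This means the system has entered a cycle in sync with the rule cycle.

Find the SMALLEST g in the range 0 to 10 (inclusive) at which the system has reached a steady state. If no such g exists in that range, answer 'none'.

Gen 0: 1001100101010
Gen 1 (rule 182): 1110011111111
Gen 2 (rule 218): 1111111111111
Gen 3 (rule 182): 0111111111110
Gen 4 (rule 218): 1111111111111
Gen 5 (rule 182): 0111111111110
Gen 6 (rule 218): 1111111111111
Gen 7 (rule 182): 0111111111110
Gen 8 (rule 218): 1111111111111
Gen 9 (rule 182): 0111111111110
Gen 10 (rule 218): 1111111111111
Gen 11 (rule 182): 0111111111110
Gen 12 (rule 218): 1111111111111

Answer: 2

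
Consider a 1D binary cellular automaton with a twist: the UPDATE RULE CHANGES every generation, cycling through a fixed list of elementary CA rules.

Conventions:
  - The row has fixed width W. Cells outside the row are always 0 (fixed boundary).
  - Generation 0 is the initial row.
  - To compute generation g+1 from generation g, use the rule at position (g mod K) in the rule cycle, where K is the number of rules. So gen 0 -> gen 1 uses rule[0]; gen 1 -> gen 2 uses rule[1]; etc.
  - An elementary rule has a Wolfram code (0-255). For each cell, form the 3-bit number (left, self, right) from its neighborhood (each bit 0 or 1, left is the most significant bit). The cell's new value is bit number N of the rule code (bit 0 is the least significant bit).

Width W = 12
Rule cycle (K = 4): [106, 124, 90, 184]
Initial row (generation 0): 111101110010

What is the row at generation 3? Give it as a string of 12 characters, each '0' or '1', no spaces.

Gen 0: 111101110010
Gen 1 (rule 106): 100111010100
Gen 2 (rule 124): 110101111110
Gen 3 (rule 90): 110001000011

Answer: 110001000011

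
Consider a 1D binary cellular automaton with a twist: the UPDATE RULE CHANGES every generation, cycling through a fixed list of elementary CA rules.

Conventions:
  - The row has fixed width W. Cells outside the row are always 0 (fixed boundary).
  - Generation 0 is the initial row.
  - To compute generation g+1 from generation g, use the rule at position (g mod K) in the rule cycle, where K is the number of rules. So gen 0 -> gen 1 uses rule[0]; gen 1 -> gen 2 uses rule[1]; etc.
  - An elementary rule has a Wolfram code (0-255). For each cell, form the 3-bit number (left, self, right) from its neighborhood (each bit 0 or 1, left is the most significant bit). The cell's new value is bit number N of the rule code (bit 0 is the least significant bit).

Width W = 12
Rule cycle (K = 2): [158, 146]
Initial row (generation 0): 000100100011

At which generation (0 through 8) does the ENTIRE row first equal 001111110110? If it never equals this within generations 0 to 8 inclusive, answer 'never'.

Gen 0: 000100100011
Gen 1 (rule 158): 001111110110
Gen 2 (rule 146): 010111100001
Gen 3 (rule 158): 110111010011
Gen 4 (rule 146): 000010001100
Gen 5 (rule 158): 000111011010
Gen 6 (rule 146): 001010000001
Gen 7 (rule 158): 011011000011
Gen 8 (rule 146): 100000100100

Answer: 1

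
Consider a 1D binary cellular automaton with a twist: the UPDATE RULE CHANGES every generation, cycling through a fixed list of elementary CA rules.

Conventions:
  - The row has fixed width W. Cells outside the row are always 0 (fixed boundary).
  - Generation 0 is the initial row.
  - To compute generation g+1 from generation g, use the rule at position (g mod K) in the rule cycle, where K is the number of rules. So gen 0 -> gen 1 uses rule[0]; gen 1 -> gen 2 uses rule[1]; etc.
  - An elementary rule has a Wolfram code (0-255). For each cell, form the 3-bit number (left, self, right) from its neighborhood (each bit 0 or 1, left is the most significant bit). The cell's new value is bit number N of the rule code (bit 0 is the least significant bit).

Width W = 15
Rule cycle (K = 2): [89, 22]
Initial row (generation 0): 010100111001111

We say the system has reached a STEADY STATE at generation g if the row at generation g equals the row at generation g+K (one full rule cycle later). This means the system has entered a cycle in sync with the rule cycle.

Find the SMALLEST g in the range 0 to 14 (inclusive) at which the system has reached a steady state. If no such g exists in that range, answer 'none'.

Gen 0: 010100111001111
Gen 1 (rule 89): 000010101101001
Gen 2 (rule 22): 000110100001111
Gen 3 (rule 89): 110110011101001
Gen 4 (rule 22): 000001100001111
Gen 5 (rule 89): 111101111101001
Gen 6 (rule 22): 000000000001111
Gen 7 (rule 89): 111111111101001
Gen 8 (rule 22): 000000000001111
Gen 9 (rule 89): 111111111101001
Gen 10 (rule 22): 000000000001111
Gen 11 (rule 89): 111111111101001
Gen 12 (rule 22): 000000000001111
Gen 13 (rule 89): 111111111101001
Gen 14 (rule 22): 000000000001111
Gen 15 (rule 89): 111111111101001
Gen 16 (rule 22): 000000000001111

Answer: 6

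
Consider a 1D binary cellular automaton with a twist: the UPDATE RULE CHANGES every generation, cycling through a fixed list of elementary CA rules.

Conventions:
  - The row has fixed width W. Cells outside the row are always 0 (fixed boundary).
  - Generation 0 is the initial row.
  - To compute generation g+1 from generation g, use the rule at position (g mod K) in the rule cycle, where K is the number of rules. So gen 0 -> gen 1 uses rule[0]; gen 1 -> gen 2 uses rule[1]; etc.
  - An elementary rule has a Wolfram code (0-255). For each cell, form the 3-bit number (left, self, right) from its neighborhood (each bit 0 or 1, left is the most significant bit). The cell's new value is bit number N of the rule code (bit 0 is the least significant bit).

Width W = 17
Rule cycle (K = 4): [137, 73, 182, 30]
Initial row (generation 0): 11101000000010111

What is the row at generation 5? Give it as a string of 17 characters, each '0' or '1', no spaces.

Answer: 01111001000110110

Derivation:
Gen 0: 11101000000010111
Gen 1 (rule 137): 11000011111000110
Gen 2 (rule 73): 11011010001010110
Gen 3 (rule 182): 00100111011111001
Gen 4 (rule 30): 01111100010000111
Gen 5 (rule 137): 01111001000110110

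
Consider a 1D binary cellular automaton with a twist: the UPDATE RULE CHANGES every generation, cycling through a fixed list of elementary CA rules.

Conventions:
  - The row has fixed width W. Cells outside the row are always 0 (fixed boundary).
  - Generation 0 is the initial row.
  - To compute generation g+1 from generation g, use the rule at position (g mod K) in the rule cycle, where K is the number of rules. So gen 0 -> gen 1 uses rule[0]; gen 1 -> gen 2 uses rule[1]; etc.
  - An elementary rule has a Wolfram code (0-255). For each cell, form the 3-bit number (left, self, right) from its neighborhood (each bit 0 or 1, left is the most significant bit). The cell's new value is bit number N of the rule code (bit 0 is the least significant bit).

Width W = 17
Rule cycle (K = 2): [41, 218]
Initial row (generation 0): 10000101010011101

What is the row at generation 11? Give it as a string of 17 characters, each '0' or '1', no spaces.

Answer: 01000001100010001

Derivation:
Gen 0: 10000101010011101
Gen 1 (rule 41): 00110010100010010
Gen 2 (rule 218): 01111100010101101
Gen 3 (rule 41): 01000001001011010
Gen 4 (rule 218): 10100010110011001
Gen 5 (rule 41): 01001001100010000
Gen 6 (rule 218): 10110111110101000
Gen 7 (rule 41): 01101100001010011
Gen 8 (rule 218): 11101110010001111
Gen 9 (rule 41): 10011000000101000
Gen 10 (rule 218): 01111100001000100
Gen 11 (rule 41): 01000001100010001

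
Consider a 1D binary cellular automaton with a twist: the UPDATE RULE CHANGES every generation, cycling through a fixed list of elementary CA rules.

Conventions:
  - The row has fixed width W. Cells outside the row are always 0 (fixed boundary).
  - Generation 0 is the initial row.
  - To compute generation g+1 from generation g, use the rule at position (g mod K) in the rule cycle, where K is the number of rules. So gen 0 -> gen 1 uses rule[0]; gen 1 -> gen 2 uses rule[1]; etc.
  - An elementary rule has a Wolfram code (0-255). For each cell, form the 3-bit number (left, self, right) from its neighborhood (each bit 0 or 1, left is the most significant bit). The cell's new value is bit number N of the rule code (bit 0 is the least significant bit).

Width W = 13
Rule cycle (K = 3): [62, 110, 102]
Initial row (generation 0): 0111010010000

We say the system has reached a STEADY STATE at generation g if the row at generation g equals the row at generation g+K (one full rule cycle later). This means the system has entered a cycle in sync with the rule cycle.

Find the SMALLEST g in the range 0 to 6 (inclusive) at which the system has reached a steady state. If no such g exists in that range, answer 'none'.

Gen 0: 0111010010000
Gen 1 (rule 62): 1100111111000
Gen 2 (rule 110): 1101100001000
Gen 3 (rule 102): 0110100011000
Gen 4 (rule 62): 1101110110100
Gen 5 (rule 110): 1111011111100
Gen 6 (rule 102): 0001100000100
Gen 7 (rule 62): 0011010001110
Gen 8 (rule 110): 0111110011010
Gen 9 (rule 102): 1000010101110

Answer: none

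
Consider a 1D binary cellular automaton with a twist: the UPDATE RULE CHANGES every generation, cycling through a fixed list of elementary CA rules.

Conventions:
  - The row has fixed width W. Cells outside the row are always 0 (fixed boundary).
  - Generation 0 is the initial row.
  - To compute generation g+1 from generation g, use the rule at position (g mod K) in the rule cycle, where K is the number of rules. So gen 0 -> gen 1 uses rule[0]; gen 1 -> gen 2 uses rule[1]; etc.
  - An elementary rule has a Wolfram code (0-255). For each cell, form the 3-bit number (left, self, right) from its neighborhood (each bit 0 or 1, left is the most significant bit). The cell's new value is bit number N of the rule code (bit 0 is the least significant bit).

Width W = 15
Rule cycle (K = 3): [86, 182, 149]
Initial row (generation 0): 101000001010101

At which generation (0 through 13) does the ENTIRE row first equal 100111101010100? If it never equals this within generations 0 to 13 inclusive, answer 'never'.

Gen 0: 101000001010101
Gen 1 (rule 86): 101100011010101
Gen 2 (rule 182): 110010100111111
Gen 3 (rule 149): 001010110011110
Gen 4 (rule 86): 011010011100011
Gen 5 (rule 182): 100111101010100
Gen 6 (rule 149): 110011001010111
Gen 7 (rule 86): 011101111010001
Gen 8 (rule 182): 101010110111011
Gen 9 (rule 149): 101010000010000
Gen 10 (rule 86): 101011000111000
Gen 11 (rule 182): 111100101010100
Gen 12 (rule 149): 011010101010111
Gen 13 (rule 86): 101010101010001

Answer: 5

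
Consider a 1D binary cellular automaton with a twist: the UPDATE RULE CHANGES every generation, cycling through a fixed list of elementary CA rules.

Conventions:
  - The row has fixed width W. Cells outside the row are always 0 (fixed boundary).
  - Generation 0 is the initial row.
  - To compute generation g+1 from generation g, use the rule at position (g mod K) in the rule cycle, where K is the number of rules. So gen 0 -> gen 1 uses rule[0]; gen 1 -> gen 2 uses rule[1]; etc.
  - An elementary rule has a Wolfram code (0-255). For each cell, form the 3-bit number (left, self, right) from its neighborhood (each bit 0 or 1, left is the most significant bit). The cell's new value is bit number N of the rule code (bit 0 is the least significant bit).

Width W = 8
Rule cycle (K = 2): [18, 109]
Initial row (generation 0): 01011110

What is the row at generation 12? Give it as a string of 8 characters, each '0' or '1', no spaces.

Answer: 11111111

Derivation:
Gen 0: 01011110
Gen 1 (rule 18): 10000001
Gen 2 (rule 109): 10111101
Gen 3 (rule 18): 00000000
Gen 4 (rule 109): 11111111
Gen 5 (rule 18): 00000000
Gen 6 (rule 109): 11111111
Gen 7 (rule 18): 00000000
Gen 8 (rule 109): 11111111
Gen 9 (rule 18): 00000000
Gen 10 (rule 109): 11111111
Gen 11 (rule 18): 00000000
Gen 12 (rule 109): 11111111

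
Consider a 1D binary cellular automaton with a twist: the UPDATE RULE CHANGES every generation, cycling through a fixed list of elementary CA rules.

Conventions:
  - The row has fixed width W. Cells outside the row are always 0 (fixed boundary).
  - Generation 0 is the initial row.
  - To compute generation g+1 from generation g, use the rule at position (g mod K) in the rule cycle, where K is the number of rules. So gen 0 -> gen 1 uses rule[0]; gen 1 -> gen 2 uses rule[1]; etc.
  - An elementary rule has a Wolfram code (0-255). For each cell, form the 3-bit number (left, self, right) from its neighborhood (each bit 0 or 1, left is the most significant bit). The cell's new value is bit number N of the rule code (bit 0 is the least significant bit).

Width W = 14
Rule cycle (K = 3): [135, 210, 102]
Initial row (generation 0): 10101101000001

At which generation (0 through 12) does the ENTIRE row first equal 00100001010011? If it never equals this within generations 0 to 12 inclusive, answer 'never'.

Gen 0: 10101101000001
Gen 1 (rule 135): 10100001011111
Gen 2 (rule 210): 00010010001111
Gen 3 (rule 102): 00110110010001
Gen 4 (rule 135): 11000000110111
Gen 5 (rule 210): 01100001010011
Gen 6 (rule 102): 10100011110101
Gen 7 (rule 135): 10101101100101
Gen 8 (rule 210): 00000100111000
Gen 9 (rule 102): 00001101001000
Gen 10 (rule 135): 11110001011011
Gen 11 (rule 210): 01111010001001
Gen 12 (rule 102): 10001110011011

Answer: never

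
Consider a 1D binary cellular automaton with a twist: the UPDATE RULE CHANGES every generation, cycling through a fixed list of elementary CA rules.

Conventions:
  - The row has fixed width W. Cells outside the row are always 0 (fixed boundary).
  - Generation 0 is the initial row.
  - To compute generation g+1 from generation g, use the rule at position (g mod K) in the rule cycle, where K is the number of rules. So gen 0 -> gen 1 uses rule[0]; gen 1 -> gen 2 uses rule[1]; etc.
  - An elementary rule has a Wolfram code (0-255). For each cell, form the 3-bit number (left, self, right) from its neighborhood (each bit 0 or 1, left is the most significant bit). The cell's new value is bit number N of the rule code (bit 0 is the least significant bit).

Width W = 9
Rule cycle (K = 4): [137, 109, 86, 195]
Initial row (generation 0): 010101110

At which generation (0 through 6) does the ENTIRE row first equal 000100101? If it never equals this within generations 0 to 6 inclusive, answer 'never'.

Gen 0: 010101110
Gen 1 (rule 137): 000001100
Gen 2 (rule 109): 111101101
Gen 3 (rule 86): 000100101
Gen 4 (rule 195): 111001000
Gen 5 (rule 137): 110000011
Gen 6 (rule 109): 110111011

Answer: 3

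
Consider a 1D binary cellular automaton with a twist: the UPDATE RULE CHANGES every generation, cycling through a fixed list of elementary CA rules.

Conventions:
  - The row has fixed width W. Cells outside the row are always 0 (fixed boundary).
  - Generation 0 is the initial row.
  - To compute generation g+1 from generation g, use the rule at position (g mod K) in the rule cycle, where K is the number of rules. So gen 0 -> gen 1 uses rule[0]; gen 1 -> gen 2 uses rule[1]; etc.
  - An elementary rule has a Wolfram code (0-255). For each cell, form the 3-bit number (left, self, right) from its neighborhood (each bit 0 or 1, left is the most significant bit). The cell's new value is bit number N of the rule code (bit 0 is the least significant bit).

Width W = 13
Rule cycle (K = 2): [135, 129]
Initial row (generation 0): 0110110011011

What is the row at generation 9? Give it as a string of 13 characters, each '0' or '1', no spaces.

Gen 0: 0110110011011
Gen 1 (rule 135): 1000000100000
Gen 2 (rule 129): 0011110001111
Gen 3 (rule 135): 1101100110110
Gen 4 (rule 129): 0000000000000
Gen 5 (rule 135): 1111111111111
Gen 6 (rule 129): 0111111111110
Gen 7 (rule 135): 1011111111100
Gen 8 (rule 129): 0001111111001
Gen 9 (rule 135): 1110111110011

Answer: 1110111110011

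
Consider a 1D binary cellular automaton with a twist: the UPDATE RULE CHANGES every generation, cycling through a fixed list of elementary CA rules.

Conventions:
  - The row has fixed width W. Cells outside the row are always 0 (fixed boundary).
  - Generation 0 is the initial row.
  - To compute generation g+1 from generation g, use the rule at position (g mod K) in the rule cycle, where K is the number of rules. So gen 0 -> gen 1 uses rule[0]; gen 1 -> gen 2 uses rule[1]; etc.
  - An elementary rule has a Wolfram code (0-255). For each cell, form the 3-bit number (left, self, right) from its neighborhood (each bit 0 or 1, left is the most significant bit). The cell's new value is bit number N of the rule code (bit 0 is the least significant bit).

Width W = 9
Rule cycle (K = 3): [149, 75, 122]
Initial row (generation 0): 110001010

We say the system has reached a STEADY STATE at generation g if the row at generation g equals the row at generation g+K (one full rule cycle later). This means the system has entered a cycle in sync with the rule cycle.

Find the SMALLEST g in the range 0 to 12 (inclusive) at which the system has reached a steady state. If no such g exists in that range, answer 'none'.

Answer: none

Derivation:
Gen 0: 110001010
Gen 1 (rule 149): 001101011
Gen 2 (rule 75): 111100011
Gen 3 (rule 122): 100110111
Gen 4 (rule 149): 110000010
Gen 5 (rule 75): 110111100
Gen 6 (rule 122): 111100110
Gen 7 (rule 149): 011010001
Gen 8 (rule 75): 111000110
Gen 9 (rule 122): 101101111
Gen 10 (rule 149): 100000110
Gen 11 (rule 75): 001111110
Gen 12 (rule 122): 011000011
Gen 13 (rule 149): 000111000
Gen 14 (rule 75): 111101011
Gen 15 (rule 122): 100110111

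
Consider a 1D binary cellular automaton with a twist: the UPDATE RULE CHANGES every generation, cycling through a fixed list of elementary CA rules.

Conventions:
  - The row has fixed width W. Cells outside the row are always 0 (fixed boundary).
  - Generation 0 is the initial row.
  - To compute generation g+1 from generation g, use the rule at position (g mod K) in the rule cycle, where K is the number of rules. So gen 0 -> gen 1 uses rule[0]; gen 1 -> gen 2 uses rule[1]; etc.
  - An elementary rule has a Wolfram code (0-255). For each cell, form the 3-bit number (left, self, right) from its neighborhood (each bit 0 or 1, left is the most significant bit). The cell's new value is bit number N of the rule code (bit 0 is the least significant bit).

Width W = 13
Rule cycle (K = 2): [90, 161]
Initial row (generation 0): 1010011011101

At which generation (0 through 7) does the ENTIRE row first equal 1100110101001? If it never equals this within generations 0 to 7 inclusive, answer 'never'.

Gen 0: 1010011011101
Gen 1 (rule 90): 0001111010100
Gen 2 (rule 161): 1100110101001
Gen 3 (rule 90): 1111110000110
Gen 4 (rule 161): 0111100110000
Gen 5 (rule 90): 1100111111000
Gen 6 (rule 161): 0000011110011
Gen 7 (rule 90): 0000110011111

Answer: 2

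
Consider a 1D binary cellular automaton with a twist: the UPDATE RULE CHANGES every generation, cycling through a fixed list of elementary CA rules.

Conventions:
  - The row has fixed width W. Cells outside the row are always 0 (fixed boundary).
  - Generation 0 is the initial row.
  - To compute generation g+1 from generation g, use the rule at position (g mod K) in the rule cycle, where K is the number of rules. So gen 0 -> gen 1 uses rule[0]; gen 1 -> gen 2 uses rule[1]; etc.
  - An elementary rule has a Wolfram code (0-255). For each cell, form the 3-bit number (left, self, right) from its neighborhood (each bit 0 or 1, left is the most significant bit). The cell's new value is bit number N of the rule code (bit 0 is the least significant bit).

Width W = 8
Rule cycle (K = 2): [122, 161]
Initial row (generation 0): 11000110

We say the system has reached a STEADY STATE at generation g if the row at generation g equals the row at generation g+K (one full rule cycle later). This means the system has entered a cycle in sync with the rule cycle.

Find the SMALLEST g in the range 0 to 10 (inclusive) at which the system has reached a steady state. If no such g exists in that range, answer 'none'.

Gen 0: 11000110
Gen 1 (rule 122): 11101111
Gen 2 (rule 161): 01010110
Gen 3 (rule 122): 10101111
Gen 4 (rule 161): 01010110
Gen 5 (rule 122): 10101111
Gen 6 (rule 161): 01010110
Gen 7 (rule 122): 10101111
Gen 8 (rule 161): 01010110
Gen 9 (rule 122): 10101111
Gen 10 (rule 161): 01010110
Gen 11 (rule 122): 10101111
Gen 12 (rule 161): 01010110

Answer: 2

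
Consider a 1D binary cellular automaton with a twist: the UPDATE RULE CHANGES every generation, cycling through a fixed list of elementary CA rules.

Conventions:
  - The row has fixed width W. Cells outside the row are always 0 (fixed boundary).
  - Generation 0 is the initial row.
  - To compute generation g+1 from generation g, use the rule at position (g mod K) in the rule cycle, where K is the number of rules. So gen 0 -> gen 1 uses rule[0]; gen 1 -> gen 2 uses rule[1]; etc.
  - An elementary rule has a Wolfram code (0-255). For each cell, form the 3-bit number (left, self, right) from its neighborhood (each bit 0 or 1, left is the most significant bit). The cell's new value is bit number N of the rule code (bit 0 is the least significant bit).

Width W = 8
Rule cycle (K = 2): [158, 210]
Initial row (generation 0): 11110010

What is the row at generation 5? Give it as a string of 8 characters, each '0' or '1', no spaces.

Gen 0: 11110010
Gen 1 (rule 158): 11101111
Gen 2 (rule 210): 01100111
Gen 3 (rule 158): 11011110
Gen 4 (rule 210): 01001111
Gen 5 (rule 158): 11111110

Answer: 11111110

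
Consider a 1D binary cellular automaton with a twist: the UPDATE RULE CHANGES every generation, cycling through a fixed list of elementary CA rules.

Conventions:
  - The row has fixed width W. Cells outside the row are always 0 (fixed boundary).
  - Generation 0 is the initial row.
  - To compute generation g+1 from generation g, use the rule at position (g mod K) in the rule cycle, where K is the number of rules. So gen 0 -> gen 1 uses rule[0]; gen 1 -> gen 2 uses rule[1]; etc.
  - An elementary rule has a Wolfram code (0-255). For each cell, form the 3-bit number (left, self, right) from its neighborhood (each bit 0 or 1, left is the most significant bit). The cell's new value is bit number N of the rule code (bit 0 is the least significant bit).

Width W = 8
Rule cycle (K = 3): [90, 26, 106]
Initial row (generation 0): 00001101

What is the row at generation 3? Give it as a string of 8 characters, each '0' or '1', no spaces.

Gen 0: 00001101
Gen 1 (rule 90): 00011100
Gen 2 (rule 26): 00110010
Gen 3 (rule 106): 01110100

Answer: 01110100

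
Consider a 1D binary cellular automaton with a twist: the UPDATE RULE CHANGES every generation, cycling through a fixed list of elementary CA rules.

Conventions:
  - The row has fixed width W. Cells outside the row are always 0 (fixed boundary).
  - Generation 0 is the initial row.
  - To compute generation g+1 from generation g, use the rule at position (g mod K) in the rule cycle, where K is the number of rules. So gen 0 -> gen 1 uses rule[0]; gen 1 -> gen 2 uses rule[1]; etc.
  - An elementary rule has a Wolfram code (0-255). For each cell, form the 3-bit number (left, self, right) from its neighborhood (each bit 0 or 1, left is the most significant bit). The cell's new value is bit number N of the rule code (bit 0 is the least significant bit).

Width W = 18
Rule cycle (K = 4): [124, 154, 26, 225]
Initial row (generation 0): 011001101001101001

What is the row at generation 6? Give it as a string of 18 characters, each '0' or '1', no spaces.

Answer: 000111110011110110

Derivation:
Gen 0: 011001101001101001
Gen 1 (rule 124): 011101111101111101
Gen 2 (rule 154): 111001111001111000
Gen 3 (rule 26): 100111000111000100
Gen 4 (rule 225): 000011010011010001
Gen 5 (rule 124): 000011111011111001
Gen 6 (rule 154): 000111110011110110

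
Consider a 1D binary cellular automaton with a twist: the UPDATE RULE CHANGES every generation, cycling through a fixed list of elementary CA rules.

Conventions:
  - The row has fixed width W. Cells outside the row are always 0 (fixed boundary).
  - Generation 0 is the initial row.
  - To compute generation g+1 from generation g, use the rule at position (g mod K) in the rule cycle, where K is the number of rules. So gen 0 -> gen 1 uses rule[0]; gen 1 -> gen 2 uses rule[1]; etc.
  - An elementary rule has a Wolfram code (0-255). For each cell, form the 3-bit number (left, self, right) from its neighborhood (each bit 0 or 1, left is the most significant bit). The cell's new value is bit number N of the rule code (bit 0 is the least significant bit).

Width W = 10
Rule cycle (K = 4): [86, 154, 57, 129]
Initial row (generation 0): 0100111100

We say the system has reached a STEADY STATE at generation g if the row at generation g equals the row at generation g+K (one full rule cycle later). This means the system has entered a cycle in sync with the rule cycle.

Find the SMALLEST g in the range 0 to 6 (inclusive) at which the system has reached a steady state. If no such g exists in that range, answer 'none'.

Answer: none

Derivation:
Gen 0: 0100111100
Gen 1 (rule 86): 1111000110
Gen 2 (rule 154): 1110101101
Gen 3 (rule 57): 1001011010
Gen 4 (rule 129): 0000000000
Gen 5 (rule 86): 0000000000
Gen 6 (rule 154): 0000000000
Gen 7 (rule 57): 1111111111
Gen 8 (rule 129): 0111111110
Gen 9 (rule 86): 1000000011
Gen 10 (rule 154): 0100000110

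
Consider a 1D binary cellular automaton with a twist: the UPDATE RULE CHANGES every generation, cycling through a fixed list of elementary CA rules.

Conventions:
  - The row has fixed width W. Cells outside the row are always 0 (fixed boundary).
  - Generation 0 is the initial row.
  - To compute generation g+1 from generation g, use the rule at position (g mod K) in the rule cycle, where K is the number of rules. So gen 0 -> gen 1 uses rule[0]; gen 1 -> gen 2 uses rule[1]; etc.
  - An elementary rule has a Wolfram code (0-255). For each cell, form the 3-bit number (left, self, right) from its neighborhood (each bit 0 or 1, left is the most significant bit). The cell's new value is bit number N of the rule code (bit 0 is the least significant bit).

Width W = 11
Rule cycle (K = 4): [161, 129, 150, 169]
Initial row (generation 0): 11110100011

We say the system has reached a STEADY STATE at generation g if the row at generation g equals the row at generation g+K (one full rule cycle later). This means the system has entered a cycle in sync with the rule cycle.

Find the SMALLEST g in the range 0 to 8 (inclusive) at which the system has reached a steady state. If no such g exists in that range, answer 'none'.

Gen 0: 11110100011
Gen 1 (rule 161): 01101001000
Gen 2 (rule 129): 00000000011
Gen 3 (rule 150): 00000000100
Gen 4 (rule 169): 11111110001
Gen 5 (rule 161): 01111100100
Gen 6 (rule 129): 00111000001
Gen 7 (rule 150): 01010100011
Gen 8 (rule 169): 00101001010
Gen 9 (rule 161): 10010000100
Gen 10 (rule 129): 00000110001
Gen 11 (rule 150): 00001001011
Gen 12 (rule 169): 11100000110

Answer: none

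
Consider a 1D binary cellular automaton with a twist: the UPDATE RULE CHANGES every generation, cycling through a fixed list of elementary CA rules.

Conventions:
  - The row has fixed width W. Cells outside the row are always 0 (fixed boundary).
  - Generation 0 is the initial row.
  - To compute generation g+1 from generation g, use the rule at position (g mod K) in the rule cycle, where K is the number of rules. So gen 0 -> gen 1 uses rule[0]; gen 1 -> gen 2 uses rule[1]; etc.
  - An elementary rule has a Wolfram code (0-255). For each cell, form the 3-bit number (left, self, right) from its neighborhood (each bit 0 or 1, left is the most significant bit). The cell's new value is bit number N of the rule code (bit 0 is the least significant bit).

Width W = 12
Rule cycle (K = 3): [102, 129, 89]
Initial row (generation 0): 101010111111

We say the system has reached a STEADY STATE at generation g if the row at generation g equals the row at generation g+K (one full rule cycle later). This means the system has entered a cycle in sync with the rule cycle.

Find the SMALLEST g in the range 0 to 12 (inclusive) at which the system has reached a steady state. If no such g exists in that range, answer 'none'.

Gen 0: 101010111111
Gen 1 (rule 102): 111111000001
Gen 2 (rule 129): 011110011100
Gen 3 (rule 89): 010011010111
Gen 4 (rule 102): 110101111001
Gen 5 (rule 129): 000000110000
Gen 6 (rule 89): 111110111111
Gen 7 (rule 102): 000011000001
Gen 8 (rule 129): 111000011100
Gen 9 (rule 89): 101111010111
Gen 10 (rule 102): 110001111001
Gen 11 (rule 129): 000100110000
Gen 12 (rule 89): 110010111111
Gen 13 (rule 102): 010111000001
Gen 14 (rule 129): 000010011100
Gen 15 (rule 89): 111001010111

Answer: none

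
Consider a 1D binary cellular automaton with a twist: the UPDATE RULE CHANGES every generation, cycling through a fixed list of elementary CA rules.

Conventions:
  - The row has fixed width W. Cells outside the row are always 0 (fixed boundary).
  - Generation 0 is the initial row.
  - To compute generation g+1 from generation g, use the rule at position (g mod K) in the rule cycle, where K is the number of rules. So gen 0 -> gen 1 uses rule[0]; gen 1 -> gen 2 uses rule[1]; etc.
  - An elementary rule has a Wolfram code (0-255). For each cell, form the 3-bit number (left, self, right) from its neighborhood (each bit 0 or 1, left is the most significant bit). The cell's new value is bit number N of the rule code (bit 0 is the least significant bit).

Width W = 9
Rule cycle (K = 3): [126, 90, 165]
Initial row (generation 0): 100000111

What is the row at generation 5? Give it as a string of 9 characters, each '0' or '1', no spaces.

Answer: 100000001

Derivation:
Gen 0: 100000111
Gen 1 (rule 126): 110001101
Gen 2 (rule 90): 111011100
Gen 3 (rule 165): 010101001
Gen 4 (rule 126): 111111111
Gen 5 (rule 90): 100000001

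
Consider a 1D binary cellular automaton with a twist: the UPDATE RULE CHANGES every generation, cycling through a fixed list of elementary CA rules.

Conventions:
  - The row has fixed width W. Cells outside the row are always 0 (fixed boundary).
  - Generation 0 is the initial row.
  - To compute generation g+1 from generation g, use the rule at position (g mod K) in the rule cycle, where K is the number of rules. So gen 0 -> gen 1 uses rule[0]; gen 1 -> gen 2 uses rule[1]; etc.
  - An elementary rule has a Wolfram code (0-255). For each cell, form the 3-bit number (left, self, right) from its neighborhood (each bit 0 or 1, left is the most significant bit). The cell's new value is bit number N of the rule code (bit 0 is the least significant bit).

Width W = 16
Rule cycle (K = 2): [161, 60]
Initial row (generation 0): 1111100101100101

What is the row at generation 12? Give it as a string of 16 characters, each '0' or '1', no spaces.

Gen 0: 1111100101100101
Gen 1 (rule 161): 0111000010000010
Gen 2 (rule 60): 0100100011000011
Gen 3 (rule 161): 0000001000011000
Gen 4 (rule 60): 0000001100010100
Gen 5 (rule 161): 1111100001001001
Gen 6 (rule 60): 1000010001101101
Gen 7 (rule 161): 0011000100010010
Gen 8 (rule 60): 0010100110011011
Gen 9 (rule 161): 1001000000000100
Gen 10 (rule 60): 1101100000000110
Gen 11 (rule 161): 0010001111110000
Gen 12 (rule 60): 0011001000001000

Answer: 0011001000001000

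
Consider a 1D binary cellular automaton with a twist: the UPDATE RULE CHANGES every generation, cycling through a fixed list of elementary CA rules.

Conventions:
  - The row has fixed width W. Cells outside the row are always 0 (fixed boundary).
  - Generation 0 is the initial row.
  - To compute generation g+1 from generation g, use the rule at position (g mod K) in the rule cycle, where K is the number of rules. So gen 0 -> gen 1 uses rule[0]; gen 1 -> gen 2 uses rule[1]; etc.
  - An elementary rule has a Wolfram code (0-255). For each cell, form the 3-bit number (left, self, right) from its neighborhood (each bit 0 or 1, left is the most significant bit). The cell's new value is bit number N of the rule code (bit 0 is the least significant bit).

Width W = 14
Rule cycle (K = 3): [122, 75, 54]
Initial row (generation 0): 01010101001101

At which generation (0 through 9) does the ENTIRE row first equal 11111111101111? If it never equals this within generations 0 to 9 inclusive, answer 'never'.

Gen 0: 01010101001101
Gen 1 (rule 122): 10101010111110
Gen 2 (rule 75): 00000000100010
Gen 3 (rule 54): 00000001110111
Gen 4 (rule 122): 00000011011101
Gen 5 (rule 75): 11111111010100
Gen 6 (rule 54): 00000000111110
Gen 7 (rule 122): 00000001100011
Gen 8 (rule 75): 11111111101111
Gen 9 (rule 54): 00000000010000

Answer: 8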